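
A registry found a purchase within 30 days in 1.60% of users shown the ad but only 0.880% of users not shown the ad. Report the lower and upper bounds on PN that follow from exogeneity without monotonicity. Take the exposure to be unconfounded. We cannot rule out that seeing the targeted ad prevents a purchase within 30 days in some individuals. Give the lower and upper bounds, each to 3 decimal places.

0.450 ≤ PN ≤ 1.000

p₁ = 0.016, p₀ = 0.0088.
Under exogeneity alone the bounds on PN are max{0,(p₁−p₀)/p₁} ≤ PN ≤ min{1,(1−p₀)/p₁}.
  lower = (p₁ − p₀)/p₁ = 0.0072 / 0.016 ≈ 0.4500
  upper = min{1, (1 − p₀)/p₁} = 0.9912 / 0.016 ≈ 61.9500 → capped at 1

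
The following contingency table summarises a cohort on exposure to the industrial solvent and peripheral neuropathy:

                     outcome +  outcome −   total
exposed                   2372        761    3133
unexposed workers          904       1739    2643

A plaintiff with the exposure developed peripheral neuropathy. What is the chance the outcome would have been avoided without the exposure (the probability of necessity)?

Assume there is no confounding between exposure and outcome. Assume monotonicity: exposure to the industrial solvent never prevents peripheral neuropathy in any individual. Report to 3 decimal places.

p₁ = P(outcome | exposed) = 2372/3133 = 0.7571
p₀ = P(outcome | unexposed) = 904/2643 = 0.34204
Under exogeneity and monotonicity, PN = (p₁ − p₀) / p₁.
PN = (0.7571 − 0.34204) / 0.7571 = 0.41507 / 0.7571 ≈ 0.5482

PN ≈ 0.548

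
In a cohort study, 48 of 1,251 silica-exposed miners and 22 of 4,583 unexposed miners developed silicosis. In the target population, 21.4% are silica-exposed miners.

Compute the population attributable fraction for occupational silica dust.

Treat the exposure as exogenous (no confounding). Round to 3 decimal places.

PAF ≈ 0.599

p₁ = P(outcome | exposed) = 48/1251 = 0.038369
p₀ = P(outcome | unexposed) = 22/4583 = 0.0048003
Overall risk P(Y=1) = π·p₁ + (1−π)·p₀ = 0.214×0.038369 + 0.786×0.0048003 = 0.011984.
Under exogeneity, PAF = [P(Y=1) − p₀] / P(Y=1).
PAF = (0.011984 − 0.0048003) / 0.011984 ≈ 0.5994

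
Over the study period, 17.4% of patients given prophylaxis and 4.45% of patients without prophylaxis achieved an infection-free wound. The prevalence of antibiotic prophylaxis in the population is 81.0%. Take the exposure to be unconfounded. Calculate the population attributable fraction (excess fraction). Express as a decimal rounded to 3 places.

p₁ = 0.174, p₀ = 0.0445.
Overall risk P(Y=1) = π·p₁ + (1−π)·p₀ = 0.81×0.174 + 0.19×0.0445 = 0.1494.
Under exogeneity, PAF = [P(Y=1) − p₀] / P(Y=1).
PAF = (0.1494 − 0.0445) / 0.1494 ≈ 0.7021

PAF ≈ 0.702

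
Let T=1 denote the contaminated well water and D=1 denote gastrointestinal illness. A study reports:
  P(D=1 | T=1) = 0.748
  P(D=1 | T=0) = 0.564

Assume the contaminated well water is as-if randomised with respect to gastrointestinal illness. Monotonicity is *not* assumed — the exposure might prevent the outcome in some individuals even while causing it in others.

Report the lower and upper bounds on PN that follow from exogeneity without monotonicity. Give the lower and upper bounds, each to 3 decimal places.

0.246 ≤ PN ≤ 0.583

Let p₁ = 0.748, p₀ = 0.564.
Under exogeneity alone the bounds on PN are max{0,(p₁−p₀)/p₁} ≤ PN ≤ min{1,(1−p₀)/p₁}.
  lower = (p₁ − p₀)/p₁ = 0.184 / 0.748 ≈ 0.2460
  upper = min{1, (1 − p₀)/p₁} = 0.436 / 0.748 ≈ 0.5829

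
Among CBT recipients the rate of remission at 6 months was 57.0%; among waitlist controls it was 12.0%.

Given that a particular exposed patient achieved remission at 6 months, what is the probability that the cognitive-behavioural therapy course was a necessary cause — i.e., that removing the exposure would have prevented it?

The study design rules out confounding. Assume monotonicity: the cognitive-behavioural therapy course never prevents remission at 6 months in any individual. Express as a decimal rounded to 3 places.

p₁ = 0.57, p₀ = 0.12.
Under exogeneity and monotonicity, PN = (p₁ − p₀) / p₁.
PN = (0.57 − 0.12) / 0.57 = 0.45 / 0.57 ≈ 0.7895

PN ≈ 0.789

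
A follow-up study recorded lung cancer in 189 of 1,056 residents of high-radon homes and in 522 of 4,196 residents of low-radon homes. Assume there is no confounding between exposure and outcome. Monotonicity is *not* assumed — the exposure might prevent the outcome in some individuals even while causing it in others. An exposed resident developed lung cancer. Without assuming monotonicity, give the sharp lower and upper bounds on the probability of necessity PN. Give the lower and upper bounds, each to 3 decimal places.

p₁ = P(outcome | exposed) = 189/1056 = 0.17898
p₀ = P(outcome | unexposed) = 522/4196 = 0.1244
Under exogeneity alone the bounds on PN are max{0,(p₁−p₀)/p₁} ≤ PN ≤ min{1,(1−p₀)/p₁}.
  lower = (p₁ − p₀)/p₁ = 0.054573 / 0.17898 ≈ 0.3049
  upper = min{1, (1 − p₀)/p₁} = 0.8756 / 0.17898 ≈ 4.8922 → capped at 1

0.305 ≤ PN ≤ 1.000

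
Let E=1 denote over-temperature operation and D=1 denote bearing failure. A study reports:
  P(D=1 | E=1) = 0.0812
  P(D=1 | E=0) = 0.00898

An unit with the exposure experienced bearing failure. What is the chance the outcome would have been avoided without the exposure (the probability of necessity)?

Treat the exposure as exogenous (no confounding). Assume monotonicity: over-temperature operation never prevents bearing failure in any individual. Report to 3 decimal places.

PN ≈ 0.889

Let p₁ = 0.0812, p₀ = 0.00898.
Under exogeneity and monotonicity, PN = (p₁ − p₀) / p₁.
PN = (0.0812 − 0.00898) / 0.0812 = 0.07222 / 0.0812 ≈ 0.8894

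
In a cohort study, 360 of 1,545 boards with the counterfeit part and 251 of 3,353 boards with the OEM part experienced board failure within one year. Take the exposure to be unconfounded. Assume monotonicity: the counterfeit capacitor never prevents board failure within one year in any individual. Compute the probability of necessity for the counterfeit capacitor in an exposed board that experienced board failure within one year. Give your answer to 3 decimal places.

PN ≈ 0.679

p₁ = P(outcome | exposed) = 360/1545 = 0.23301
p₀ = P(outcome | unexposed) = 251/3353 = 0.074858
Under exogeneity and monotonicity, PN = (p₁ − p₀) / p₁.
PN = (0.23301 − 0.074858) / 0.23301 = 0.15815 / 0.23301 ≈ 0.6787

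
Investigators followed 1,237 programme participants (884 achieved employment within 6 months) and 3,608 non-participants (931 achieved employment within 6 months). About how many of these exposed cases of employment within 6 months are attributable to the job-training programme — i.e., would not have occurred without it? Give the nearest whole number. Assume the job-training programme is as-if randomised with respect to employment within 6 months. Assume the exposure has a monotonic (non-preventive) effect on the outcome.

about 565 cases

p₁ = P(outcome | exposed) = 884/1237 = 0.71463
p₀ = P(outcome | unexposed) = 931/3608 = 0.25804
PN = (p₁ − p₀)/p₁ = (0.71463 − 0.25804) / 0.71463 ≈ 0.63892.
Attributable cases ≈ PN × (exposed cases) = 0.63892 × 884 ≈ 564.81.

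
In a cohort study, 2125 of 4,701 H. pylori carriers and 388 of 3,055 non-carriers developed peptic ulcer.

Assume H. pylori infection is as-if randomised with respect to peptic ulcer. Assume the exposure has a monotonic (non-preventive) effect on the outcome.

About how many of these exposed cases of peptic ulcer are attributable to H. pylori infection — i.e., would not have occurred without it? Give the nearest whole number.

about 1528 cases

p₁ = P(outcome | exposed) = 2125/4701 = 0.45203
p₀ = P(outcome | unexposed) = 388/3055 = 0.127
PN = (p₁ − p₀)/p₁ = (0.45203 − 0.127) / 0.45203 ≈ 0.71904.
Attributable cases ≈ PN × (exposed cases) = 0.71904 × 2125 ≈ 1527.95.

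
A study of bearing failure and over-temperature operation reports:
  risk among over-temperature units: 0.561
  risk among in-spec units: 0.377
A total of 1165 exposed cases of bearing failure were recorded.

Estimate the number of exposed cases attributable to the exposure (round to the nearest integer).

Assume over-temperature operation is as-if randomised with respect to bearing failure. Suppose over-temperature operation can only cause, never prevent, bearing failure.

about 382 cases

Let p₁ = 0.561, p₀ = 0.377.
PN = (p₁ − p₀)/p₁ = (0.561 − 0.377) / 0.561 ≈ 0.32799.
Attributable cases ≈ PN × (exposed cases) = 0.32799 × 1165 ≈ 382.10.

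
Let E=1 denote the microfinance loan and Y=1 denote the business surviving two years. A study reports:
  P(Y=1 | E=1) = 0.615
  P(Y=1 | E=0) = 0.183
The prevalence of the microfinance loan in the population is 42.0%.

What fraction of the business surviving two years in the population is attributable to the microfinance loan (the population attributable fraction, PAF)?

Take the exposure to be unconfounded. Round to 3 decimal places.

PAF ≈ 0.498

Let p₁ = 0.615, p₀ = 0.183.
Overall risk P(Y=1) = π·p₁ + (1−π)·p₀ = 0.42×0.615 + 0.58×0.183 = 0.36444.
Under exogeneity, PAF = [P(Y=1) − p₀] / P(Y=1).
PAF = (0.36444 − 0.183) / 0.36444 ≈ 0.4979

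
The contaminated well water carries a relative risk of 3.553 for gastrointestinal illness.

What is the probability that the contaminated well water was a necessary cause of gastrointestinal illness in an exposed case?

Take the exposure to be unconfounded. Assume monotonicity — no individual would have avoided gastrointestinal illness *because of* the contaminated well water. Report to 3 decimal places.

PN ≈ 0.719

Under exogeneity and monotonicity, PN = (RR − 1) / RR = 1 − 1/RR.
PN = (3.553 − 1) / 3.553 = 2.553 / 3.553 ≈ 0.7185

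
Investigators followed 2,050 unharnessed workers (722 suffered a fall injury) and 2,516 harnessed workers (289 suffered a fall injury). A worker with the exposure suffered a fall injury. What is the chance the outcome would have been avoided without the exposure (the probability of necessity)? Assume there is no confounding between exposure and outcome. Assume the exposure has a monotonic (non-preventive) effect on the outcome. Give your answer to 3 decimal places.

p₁ = P(outcome | exposed) = 722/2050 = 0.3522
p₀ = P(outcome | unexposed) = 289/2516 = 0.11486
Under exogeneity and monotonicity, PN = (p₁ − p₀) / p₁.
PN = (0.3522 − 0.11486) / 0.3522 = 0.23733 / 0.3522 ≈ 0.6739

PN ≈ 0.674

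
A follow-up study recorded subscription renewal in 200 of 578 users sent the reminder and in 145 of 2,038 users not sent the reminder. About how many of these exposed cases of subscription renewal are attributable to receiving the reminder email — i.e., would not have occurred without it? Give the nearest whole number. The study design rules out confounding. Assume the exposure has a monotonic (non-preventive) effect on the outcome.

p₁ = P(outcome | exposed) = 200/578 = 0.34602
p₀ = P(outcome | unexposed) = 145/2038 = 0.071148
PN = (p₁ − p₀)/p₁ = (0.34602 − 0.071148) / 0.34602 ≈ 0.79438.
Attributable cases ≈ PN × (exposed cases) = 0.79438 × 200 ≈ 158.88.

about 159 cases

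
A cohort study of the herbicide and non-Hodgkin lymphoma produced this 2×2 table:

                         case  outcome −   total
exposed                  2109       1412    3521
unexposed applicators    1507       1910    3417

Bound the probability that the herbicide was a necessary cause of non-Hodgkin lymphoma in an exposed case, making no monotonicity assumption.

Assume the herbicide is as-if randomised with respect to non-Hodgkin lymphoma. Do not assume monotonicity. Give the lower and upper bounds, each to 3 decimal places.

p₁ = P(outcome | exposed) = 2109/3521 = 0.59898
p₀ = P(outcome | unexposed) = 1507/3417 = 0.44103
Under exogeneity alone the bounds on PN are max{0,(p₁−p₀)/p₁} ≤ PN ≤ min{1,(1−p₀)/p₁}.
  lower = (p₁ − p₀)/p₁ = 0.15795 / 0.59898 ≈ 0.2637
  upper = min{1, (1 − p₀)/p₁} = 0.55897 / 0.59898 ≈ 0.9332

0.264 ≤ PN ≤ 0.933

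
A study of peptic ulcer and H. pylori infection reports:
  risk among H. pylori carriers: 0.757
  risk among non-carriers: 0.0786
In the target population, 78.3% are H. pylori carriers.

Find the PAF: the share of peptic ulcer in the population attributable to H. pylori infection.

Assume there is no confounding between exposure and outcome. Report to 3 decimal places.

Let p₁ = 0.757, p₀ = 0.0786.
Overall risk P(Y=1) = π·p₁ + (1−π)·p₀ = 0.783×0.757 + 0.217×0.0786 = 0.60979.
Under exogeneity, PAF = [P(Y=1) − p₀] / P(Y=1).
PAF = (0.60979 − 0.0786) / 0.60979 ≈ 0.8711

PAF ≈ 0.871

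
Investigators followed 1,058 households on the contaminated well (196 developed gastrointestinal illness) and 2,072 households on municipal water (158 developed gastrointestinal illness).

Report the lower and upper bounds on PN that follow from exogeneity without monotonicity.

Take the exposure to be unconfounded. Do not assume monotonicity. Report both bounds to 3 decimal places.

p₁ = P(outcome | exposed) = 196/1058 = 0.18526
p₀ = P(outcome | unexposed) = 158/2072 = 0.076255
Under exogeneity alone the bounds on PN are max{0,(p₁−p₀)/p₁} ≤ PN ≤ min{1,(1−p₀)/p₁}.
  lower = (p₁ − p₀)/p₁ = 0.109 / 0.18526 ≈ 0.5884
  upper = min{1, (1 − p₀)/p₁} = 0.92375 / 0.18526 ≈ 4.9863 → capped at 1

0.588 ≤ PN ≤ 1.000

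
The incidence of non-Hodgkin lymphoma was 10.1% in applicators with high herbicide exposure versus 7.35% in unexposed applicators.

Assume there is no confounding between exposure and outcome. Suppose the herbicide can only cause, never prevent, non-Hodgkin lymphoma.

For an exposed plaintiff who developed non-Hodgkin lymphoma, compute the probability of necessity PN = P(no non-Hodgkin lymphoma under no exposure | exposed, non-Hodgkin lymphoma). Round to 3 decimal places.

PN ≈ 0.272

p₁ = 0.101, p₀ = 0.0735.
Under exogeneity and monotonicity, PN = (p₁ − p₀) / p₁.
PN = (0.101 − 0.0735) / 0.101 = 0.0275 / 0.101 ≈ 0.2723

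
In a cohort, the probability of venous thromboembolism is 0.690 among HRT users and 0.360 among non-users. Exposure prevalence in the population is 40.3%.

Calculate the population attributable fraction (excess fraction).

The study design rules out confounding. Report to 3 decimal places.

Let p₁ = 0.69, p₀ = 0.36.
Overall risk P(Y=1) = π·p₁ + (1−π)·p₀ = 0.403×0.69 + 0.597×0.36 = 0.49299.
Under exogeneity, PAF = [P(Y=1) − p₀] / P(Y=1).
PAF = (0.49299 − 0.36) / 0.49299 ≈ 0.2698

PAF ≈ 0.270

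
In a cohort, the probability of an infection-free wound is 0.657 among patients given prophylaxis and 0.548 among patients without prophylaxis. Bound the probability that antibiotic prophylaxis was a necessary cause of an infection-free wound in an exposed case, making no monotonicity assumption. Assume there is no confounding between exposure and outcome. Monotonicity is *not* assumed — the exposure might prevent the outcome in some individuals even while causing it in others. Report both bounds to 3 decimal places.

0.166 ≤ PN ≤ 0.688

Let p₁ = 0.657, p₀ = 0.548.
Under exogeneity alone the bounds on PN are max{0,(p₁−p₀)/p₁} ≤ PN ≤ min{1,(1−p₀)/p₁}.
  lower = (p₁ − p₀)/p₁ = 0.109 / 0.657 ≈ 0.1659
  upper = min{1, (1 − p₀)/p₁} = 0.452 / 0.657 ≈ 0.6880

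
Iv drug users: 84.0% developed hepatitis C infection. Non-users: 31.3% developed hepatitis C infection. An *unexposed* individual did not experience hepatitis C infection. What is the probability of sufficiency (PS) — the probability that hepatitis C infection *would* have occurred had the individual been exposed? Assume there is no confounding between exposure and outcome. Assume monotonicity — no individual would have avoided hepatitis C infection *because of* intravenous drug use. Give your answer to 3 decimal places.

p₁ = 0.84, p₀ = 0.313.
Under exogeneity and monotonicity, PS = (p₁ − p₀) / (1 − p₀).
PS = (0.84 − 0.313) / (1 − 0.313) = 0.527 / 0.687 ≈ 0.7671

PS ≈ 0.767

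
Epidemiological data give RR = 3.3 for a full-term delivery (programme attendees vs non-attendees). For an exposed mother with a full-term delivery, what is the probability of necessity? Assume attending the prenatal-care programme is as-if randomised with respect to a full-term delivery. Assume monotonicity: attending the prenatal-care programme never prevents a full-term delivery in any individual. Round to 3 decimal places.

PN ≈ 0.697

Under exogeneity and monotonicity, PN = (RR − 1) / RR = 1 − 1/RR.
PN = (3.3 − 1) / 3.3 = 2.3 / 3.3 ≈ 0.6970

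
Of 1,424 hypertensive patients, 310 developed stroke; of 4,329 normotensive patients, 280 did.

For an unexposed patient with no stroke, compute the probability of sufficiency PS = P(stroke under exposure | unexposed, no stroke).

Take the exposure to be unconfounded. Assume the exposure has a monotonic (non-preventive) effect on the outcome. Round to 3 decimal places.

PS ≈ 0.164

p₁ = P(outcome | exposed) = 310/1424 = 0.2177
p₀ = P(outcome | unexposed) = 280/4329 = 0.06468
Under exogeneity and monotonicity, PS = (p₁ − p₀) / (1 − p₀).
PS = (0.2177 − 0.06468) / (1 − 0.06468) = 0.15302 / 0.93532 ≈ 0.1636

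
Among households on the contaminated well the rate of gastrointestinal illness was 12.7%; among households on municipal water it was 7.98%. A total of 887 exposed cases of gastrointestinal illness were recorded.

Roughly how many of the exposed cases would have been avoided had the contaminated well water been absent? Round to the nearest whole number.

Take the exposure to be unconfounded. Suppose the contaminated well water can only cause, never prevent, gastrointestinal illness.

about 330 cases

p₁ = 0.127, p₀ = 0.0798.
PN = (p₁ − p₀)/p₁ = (0.127 − 0.0798) / 0.127 ≈ 0.37165.
Attributable cases ≈ PN × (exposed cases) = 0.37165 × 887 ≈ 329.66.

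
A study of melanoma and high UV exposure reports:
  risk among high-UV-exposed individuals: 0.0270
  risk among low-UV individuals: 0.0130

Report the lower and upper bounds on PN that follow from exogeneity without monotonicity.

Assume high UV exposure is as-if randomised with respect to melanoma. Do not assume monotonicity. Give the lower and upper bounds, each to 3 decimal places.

Let p₁ = 0.027, p₀ = 0.013.
Under exogeneity alone the bounds on PN are max{0,(p₁−p₀)/p₁} ≤ PN ≤ min{1,(1−p₀)/p₁}.
  lower = (p₁ − p₀)/p₁ = 0.014 / 0.027 ≈ 0.5185
  upper = min{1, (1 − p₀)/p₁} = 0.987 / 0.027 ≈ 36.5556 → capped at 1

0.519 ≤ PN ≤ 1.000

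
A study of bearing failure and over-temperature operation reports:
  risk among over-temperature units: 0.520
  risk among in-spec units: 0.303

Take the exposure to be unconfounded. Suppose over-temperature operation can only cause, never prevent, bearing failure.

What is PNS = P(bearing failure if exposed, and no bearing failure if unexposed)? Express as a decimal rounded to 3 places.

Let p₁ = 0.52, p₀ = 0.303.
Under exogeneity and monotonicity, PNS = p₁ − p₀.
PNS = 0.52 − 0.303 = 0.217

PNS ≈ 0.217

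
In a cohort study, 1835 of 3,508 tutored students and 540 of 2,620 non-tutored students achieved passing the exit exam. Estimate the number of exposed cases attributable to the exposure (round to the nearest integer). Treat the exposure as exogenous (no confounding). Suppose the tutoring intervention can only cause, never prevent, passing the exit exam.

p₁ = P(outcome | exposed) = 1835/3508 = 0.52309
p₀ = P(outcome | unexposed) = 540/2620 = 0.20611
PN = (p₁ − p₀)/p₁ = (0.52309 − 0.20611) / 0.52309 ≈ 0.60598.
Attributable cases ≈ PN × (exposed cases) = 0.60598 × 1835 ≈ 1111.98.

about 1112 cases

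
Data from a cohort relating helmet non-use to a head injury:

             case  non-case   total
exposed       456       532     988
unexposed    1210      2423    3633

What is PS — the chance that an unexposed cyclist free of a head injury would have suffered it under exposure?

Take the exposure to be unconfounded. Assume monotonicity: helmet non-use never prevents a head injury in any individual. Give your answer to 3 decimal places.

p₁ = P(outcome | exposed) = 456/988 = 0.46154
p₀ = P(outcome | unexposed) = 1210/3633 = 0.33306
Under exogeneity and monotonicity, PS = (p₁ − p₀)/(1 − p₀).
PS = (0.46154 − 0.33306) / 0.66694 ≈ 0.1926

PS ≈ 0.193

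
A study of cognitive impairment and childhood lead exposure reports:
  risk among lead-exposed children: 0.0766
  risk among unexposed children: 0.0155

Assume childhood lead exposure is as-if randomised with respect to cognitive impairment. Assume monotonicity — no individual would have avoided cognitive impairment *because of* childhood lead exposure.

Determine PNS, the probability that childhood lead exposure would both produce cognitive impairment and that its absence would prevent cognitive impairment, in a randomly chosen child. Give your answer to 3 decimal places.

PNS ≈ 0.061

Let p₁ = 0.0766, p₀ = 0.0155.
Under exogeneity and monotonicity, PNS = p₁ − p₀.
PNS = 0.0766 − 0.0155 = 0.0611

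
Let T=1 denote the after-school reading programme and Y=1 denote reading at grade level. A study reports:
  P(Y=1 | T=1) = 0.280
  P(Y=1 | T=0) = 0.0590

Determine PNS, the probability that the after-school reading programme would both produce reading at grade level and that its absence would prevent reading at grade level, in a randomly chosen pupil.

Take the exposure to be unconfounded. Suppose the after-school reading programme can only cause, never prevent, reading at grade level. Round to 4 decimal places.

PNS ≈ 0.2210

Let p₁ = 0.28, p₀ = 0.059.
Under exogeneity and monotonicity, PNS = p₁ − p₀.
PNS = 0.28 − 0.059 = 0.221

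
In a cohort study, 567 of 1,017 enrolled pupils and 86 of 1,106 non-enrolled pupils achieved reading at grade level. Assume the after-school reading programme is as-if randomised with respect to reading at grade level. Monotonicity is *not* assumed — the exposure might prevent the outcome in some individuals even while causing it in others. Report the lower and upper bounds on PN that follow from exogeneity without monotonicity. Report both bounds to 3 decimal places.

p₁ = P(outcome | exposed) = 567/1017 = 0.55752
p₀ = P(outcome | unexposed) = 86/1106 = 0.077758
Under exogeneity alone the bounds on PN are max{0,(p₁−p₀)/p₁} ≤ PN ≤ min{1,(1−p₀)/p₁}.
  lower = (p₁ − p₀)/p₁ = 0.47976 / 0.55752 ≈ 0.8605
  upper = min{1, (1 − p₀)/p₁} = 0.92224 / 0.55752 ≈ 1.6542 → capped at 1

0.861 ≤ PN ≤ 1.000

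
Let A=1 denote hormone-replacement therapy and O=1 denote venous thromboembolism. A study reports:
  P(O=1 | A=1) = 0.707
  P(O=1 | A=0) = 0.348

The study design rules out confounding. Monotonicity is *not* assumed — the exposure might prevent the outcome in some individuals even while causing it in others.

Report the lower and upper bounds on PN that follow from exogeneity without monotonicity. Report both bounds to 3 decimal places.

Let p₁ = 0.707, p₀ = 0.348.
Under exogeneity alone the bounds on PN are max{0,(p₁−p₀)/p₁} ≤ PN ≤ min{1,(1−p₀)/p₁}.
  lower = (p₁ − p₀)/p₁ = 0.359 / 0.707 ≈ 0.5078
  upper = min{1, (1 − p₀)/p₁} = 0.652 / 0.707 ≈ 0.9222

0.508 ≤ PN ≤ 0.922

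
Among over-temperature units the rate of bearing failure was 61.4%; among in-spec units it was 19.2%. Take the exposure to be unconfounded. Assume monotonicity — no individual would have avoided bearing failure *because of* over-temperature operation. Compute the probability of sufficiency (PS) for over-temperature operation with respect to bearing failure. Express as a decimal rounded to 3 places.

PS ≈ 0.522

p₁ = 0.614, p₀ = 0.192.
Under exogeneity and monotonicity, PS = (p₁ − p₀) / (1 − p₀).
PS = (0.614 − 0.192) / (1 − 0.192) = 0.422 / 0.808 ≈ 0.5223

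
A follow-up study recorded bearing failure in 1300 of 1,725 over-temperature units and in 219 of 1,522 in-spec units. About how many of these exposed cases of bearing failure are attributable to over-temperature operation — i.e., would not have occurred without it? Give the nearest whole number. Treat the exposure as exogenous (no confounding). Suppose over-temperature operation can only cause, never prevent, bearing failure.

about 1052 cases

p₁ = P(outcome | exposed) = 1300/1725 = 0.75362
p₀ = P(outcome | unexposed) = 219/1522 = 0.14389
PN = (p₁ − p₀)/p₁ = (0.75362 − 0.14389) / 0.75362 ≈ 0.80907.
Attributable cases ≈ PN × (exposed cases) = 0.80907 × 1300 ≈ 1051.79.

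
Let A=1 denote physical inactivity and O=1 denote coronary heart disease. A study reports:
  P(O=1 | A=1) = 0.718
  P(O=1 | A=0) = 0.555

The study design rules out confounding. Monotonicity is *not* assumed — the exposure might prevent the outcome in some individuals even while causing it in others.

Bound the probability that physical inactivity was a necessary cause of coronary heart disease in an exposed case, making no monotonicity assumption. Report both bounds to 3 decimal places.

Let p₁ = 0.718, p₀ = 0.555.
Under exogeneity alone the bounds on PN are max{0,(p₁−p₀)/p₁} ≤ PN ≤ min{1,(1−p₀)/p₁}.
  lower = (p₁ − p₀)/p₁ = 0.163 / 0.718 ≈ 0.2270
  upper = min{1, (1 − p₀)/p₁} = 0.445 / 0.718 ≈ 0.6198

0.227 ≤ PN ≤ 0.620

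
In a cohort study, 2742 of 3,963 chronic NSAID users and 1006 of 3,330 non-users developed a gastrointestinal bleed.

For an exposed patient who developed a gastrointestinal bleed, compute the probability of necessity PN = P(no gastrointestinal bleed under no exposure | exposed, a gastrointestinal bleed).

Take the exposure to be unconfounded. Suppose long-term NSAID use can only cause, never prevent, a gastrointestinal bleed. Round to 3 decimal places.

PN ≈ 0.563

p₁ = P(outcome | exposed) = 2742/3963 = 0.6919
p₀ = P(outcome | unexposed) = 1006/3330 = 0.3021
Under exogeneity and monotonicity, PN = (p₁ − p₀) / p₁.
PN = (0.6919 − 0.3021) / 0.6919 = 0.3898 / 0.6919 ≈ 0.5634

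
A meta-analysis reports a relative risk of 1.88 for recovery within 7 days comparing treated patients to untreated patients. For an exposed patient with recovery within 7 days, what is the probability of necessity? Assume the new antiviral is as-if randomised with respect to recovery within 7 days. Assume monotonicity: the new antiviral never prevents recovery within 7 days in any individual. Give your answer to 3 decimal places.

Under exogeneity and monotonicity, PN = (RR − 1) / RR = 1 − 1/RR.
PN = (1.88 − 1) / 1.88 = 0.88 / 1.88 ≈ 0.4681

PN ≈ 0.468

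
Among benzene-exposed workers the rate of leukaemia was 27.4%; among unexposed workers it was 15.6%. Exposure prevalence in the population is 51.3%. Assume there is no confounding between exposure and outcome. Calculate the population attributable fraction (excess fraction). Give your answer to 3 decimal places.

p₁ = 0.274, p₀ = 0.156.
Overall risk P(Y=1) = π·p₁ + (1−π)·p₀ = 0.513×0.274 + 0.487×0.156 = 0.21653.
Under exogeneity, PAF = [P(Y=1) − p₀] / P(Y=1).
PAF = (0.21653 − 0.156) / 0.21653 ≈ 0.2796

PAF ≈ 0.280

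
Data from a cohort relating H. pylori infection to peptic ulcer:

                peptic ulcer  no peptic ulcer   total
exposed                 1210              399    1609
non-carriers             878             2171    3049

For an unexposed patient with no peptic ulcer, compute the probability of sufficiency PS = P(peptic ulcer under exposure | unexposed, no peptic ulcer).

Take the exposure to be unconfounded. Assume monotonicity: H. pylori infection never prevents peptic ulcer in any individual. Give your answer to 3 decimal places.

p₁ = P(outcome | exposed) = 1210/1609 = 0.75202
p₀ = P(outcome | unexposed) = 878/3049 = 0.28796
Under exogeneity and monotonicity, PS = (p₁ − p₀)/(1 − p₀).
PS = (0.75202 − 0.28796) / 0.71204 ≈ 0.6517

PS ≈ 0.652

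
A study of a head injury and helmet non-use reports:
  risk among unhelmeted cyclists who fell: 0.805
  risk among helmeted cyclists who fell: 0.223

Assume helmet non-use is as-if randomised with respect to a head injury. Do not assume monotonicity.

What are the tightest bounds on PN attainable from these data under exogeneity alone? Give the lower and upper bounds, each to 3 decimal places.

0.723 ≤ PN ≤ 0.965

Let p₁ = 0.805, p₀ = 0.223.
Under exogeneity alone the bounds on PN are max{0,(p₁−p₀)/p₁} ≤ PN ≤ min{1,(1−p₀)/p₁}.
  lower = (p₁ − p₀)/p₁ = 0.582 / 0.805 ≈ 0.7230
  upper = min{1, (1 − p₀)/p₁} = 0.777 / 0.805 ≈ 0.9652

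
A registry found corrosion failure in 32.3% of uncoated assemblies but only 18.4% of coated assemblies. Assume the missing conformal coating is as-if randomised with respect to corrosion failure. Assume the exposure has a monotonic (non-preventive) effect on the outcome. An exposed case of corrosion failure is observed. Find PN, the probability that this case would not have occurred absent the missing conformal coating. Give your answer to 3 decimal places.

PN ≈ 0.430

p₁ = 0.323, p₀ = 0.184.
Under exogeneity and monotonicity, PN = (p₁ − p₀) / p₁.
PN = (0.323 − 0.184) / 0.323 = 0.139 / 0.323 ≈ 0.4303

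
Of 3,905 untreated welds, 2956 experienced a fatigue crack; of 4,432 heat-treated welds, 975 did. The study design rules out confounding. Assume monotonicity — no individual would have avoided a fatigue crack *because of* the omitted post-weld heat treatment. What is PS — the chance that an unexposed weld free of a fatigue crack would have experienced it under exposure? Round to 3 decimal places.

p₁ = P(outcome | exposed) = 2956/3905 = 0.75698
p₀ = P(outcome | unexposed) = 975/4432 = 0.21999
Under exogeneity and monotonicity, PS = (p₁ − p₀) / (1 − p₀).
PS = (0.75698 − 0.21999) / (1 − 0.21999) = 0.53699 / 0.78001 ≈ 0.6884

PS ≈ 0.688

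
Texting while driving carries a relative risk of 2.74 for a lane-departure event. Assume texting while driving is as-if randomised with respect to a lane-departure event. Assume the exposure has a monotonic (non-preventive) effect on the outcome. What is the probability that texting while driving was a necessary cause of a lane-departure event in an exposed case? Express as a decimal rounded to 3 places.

Under exogeneity and monotonicity, PN = (RR − 1) / RR = 1 − 1/RR.
PN = (2.74 − 1) / 2.74 = 1.74 / 2.74 ≈ 0.6350

PN ≈ 0.635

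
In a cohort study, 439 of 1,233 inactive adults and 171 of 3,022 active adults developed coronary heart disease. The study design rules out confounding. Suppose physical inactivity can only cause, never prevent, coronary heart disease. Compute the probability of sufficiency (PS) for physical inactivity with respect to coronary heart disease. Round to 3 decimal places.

PS ≈ 0.317

p₁ = P(outcome | exposed) = 439/1233 = 0.35604
p₀ = P(outcome | unexposed) = 171/3022 = 0.056585
Under exogeneity and monotonicity, PS = (p₁ − p₀) / (1 − p₀).
PS = (0.35604 − 0.056585) / (1 − 0.056585) = 0.29946 / 0.94341 ≈ 0.3174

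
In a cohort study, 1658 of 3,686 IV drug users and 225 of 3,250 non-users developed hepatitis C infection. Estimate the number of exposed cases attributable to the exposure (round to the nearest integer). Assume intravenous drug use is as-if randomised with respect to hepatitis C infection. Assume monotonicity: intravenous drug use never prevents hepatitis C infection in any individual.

p₁ = P(outcome | exposed) = 1658/3686 = 0.44981
p₀ = P(outcome | unexposed) = 225/3250 = 0.069231
PN = (p₁ − p₀)/p₁ = (0.44981 − 0.069231) / 0.44981 ≈ 0.84609.
Attributable cases ≈ PN × (exposed cases) = 0.84609 × 1658 ≈ 1402.82.

about 1403 cases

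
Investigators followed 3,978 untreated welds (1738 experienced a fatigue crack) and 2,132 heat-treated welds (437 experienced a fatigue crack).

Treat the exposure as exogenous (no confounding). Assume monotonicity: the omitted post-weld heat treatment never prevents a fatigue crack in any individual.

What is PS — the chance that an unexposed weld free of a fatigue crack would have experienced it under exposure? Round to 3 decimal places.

p₁ = P(outcome | exposed) = 1738/3978 = 0.4369
p₀ = P(outcome | unexposed) = 437/2132 = 0.20497
Under exogeneity and monotonicity, PS = (p₁ − p₀) / (1 − p₀).
PS = (0.4369 − 0.20497) / (1 − 0.20497) = 0.23193 / 0.79503 ≈ 0.2917

PS ≈ 0.292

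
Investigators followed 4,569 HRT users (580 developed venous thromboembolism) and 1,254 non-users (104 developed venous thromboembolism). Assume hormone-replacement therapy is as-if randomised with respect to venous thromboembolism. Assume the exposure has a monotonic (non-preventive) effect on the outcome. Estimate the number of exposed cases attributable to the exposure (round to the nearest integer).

about 201 cases

p₁ = P(outcome | exposed) = 580/4569 = 0.12694
p₀ = P(outcome | unexposed) = 104/1254 = 0.082935
PN = (p₁ − p₀)/p₁ = (0.12694 − 0.082935) / 0.12694 ≈ 0.34668.
Attributable cases ≈ PN × (exposed cases) = 0.34668 × 580 ≈ 201.07.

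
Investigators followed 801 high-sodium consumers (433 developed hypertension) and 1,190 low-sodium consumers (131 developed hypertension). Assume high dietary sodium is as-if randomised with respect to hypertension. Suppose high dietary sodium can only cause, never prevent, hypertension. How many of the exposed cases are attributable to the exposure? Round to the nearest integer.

p₁ = P(outcome | exposed) = 433/801 = 0.54057
p₀ = P(outcome | unexposed) = 131/1190 = 0.11008
PN = (p₁ − p₀)/p₁ = (0.54057 − 0.11008) / 0.54057 ≈ 0.79636.
Attributable cases ≈ PN × (exposed cases) = 0.79636 × 433 ≈ 344.82.

about 345 cases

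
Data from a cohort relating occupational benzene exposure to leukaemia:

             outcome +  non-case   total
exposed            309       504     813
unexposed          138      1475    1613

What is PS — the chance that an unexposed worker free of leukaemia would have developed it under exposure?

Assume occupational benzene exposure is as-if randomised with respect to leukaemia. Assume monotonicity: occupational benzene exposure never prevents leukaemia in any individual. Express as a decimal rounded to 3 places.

PS ≈ 0.322

p₁ = P(outcome | exposed) = 309/813 = 0.38007
p₀ = P(outcome | unexposed) = 138/1613 = 0.085555
Under exogeneity and monotonicity, PS = (p₁ − p₀) / (1 − p₀).
PS = (0.38007 − 0.085555) / (1 − 0.085555) = 0.29452 / 0.91445 ≈ 0.3221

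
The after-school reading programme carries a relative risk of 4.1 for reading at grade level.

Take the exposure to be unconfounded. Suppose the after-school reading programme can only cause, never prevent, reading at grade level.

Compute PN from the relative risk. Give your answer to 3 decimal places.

PN ≈ 0.756

Under exogeneity and monotonicity, PN = (RR − 1) / RR = 1 − 1/RR.
PN = (4.1 − 1) / 4.1 = 3.1 / 4.1 ≈ 0.7561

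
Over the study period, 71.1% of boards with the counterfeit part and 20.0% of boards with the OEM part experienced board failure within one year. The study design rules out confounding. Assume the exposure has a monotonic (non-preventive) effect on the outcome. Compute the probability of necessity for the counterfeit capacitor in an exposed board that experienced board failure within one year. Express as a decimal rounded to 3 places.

p₁ = 0.711, p₀ = 0.2.
Under exogeneity and monotonicity, PN = (p₁ − p₀) / p₁.
PN = (0.711 − 0.2) / 0.711 = 0.511 / 0.711 ≈ 0.7187

PN ≈ 0.719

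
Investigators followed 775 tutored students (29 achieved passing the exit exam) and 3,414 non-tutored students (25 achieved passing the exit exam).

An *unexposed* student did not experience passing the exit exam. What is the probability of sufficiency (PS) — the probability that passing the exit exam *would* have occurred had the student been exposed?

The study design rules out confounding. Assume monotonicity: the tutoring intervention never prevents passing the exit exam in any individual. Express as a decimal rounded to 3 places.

p₁ = P(outcome | exposed) = 29/775 = 0.037419
p₀ = P(outcome | unexposed) = 25/3414 = 0.0073228
Under exogeneity and monotonicity, PS = (p₁ − p₀) / (1 − p₀).
PS = (0.037419 − 0.0073228) / (1 − 0.0073228) = 0.030097 / 0.99268 ≈ 0.0303

PS ≈ 0.030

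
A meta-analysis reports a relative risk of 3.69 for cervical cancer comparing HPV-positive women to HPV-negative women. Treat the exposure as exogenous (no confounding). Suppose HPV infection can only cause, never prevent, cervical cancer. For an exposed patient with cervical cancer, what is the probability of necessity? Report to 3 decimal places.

Under exogeneity and monotonicity, PN = (RR − 1) / RR = 1 − 1/RR.
PN = (3.69 − 1) / 3.69 = 2.69 / 3.69 ≈ 0.7290

PN ≈ 0.729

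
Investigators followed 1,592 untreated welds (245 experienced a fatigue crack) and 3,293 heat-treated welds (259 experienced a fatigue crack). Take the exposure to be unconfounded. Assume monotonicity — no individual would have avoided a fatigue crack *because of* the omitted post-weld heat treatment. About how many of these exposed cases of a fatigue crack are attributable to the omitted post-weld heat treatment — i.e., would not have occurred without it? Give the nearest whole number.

about 120 cases

p₁ = P(outcome | exposed) = 245/1592 = 0.15389
p₀ = P(outcome | unexposed) = 259/3293 = 0.078652
PN = (p₁ − p₀)/p₁ = (0.15389 − 0.078652) / 0.15389 ≈ 0.48892.
Attributable cases ≈ PN × (exposed cases) = 0.48892 × 245 ≈ 119.79.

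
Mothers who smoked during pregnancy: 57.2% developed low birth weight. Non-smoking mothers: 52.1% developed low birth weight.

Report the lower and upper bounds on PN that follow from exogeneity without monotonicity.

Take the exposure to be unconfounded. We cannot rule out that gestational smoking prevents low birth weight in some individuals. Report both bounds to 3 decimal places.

p₁ = 0.572, p₀ = 0.521.
Under exogeneity alone the bounds on PN are max{0,(p₁−p₀)/p₁} ≤ PN ≤ min{1,(1−p₀)/p₁}.
  lower = (p₁ − p₀)/p₁ = 0.051 / 0.572 ≈ 0.0892
  upper = min{1, (1 − p₀)/p₁} = 0.479 / 0.572 ≈ 0.8374

0.089 ≤ PN ≤ 0.837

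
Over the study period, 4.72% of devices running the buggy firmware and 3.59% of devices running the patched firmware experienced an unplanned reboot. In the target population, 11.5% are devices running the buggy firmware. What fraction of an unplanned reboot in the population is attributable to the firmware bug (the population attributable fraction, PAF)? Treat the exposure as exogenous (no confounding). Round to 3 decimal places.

p₁ = 0.0472, p₀ = 0.0359.
Overall risk P(Y=1) = π·p₁ + (1−π)·p₀ = 0.115×0.0472 + 0.885×0.0359 = 0.0372.
Under exogeneity, PAF = [P(Y=1) − p₀] / P(Y=1).
PAF = (0.0372 − 0.0359) / 0.0372 ≈ 0.0349

PAF ≈ 0.035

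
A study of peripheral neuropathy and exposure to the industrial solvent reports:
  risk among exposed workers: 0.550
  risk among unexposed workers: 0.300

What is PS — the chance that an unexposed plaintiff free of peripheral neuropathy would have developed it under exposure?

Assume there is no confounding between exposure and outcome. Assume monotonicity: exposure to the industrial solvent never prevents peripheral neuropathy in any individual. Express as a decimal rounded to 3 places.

PS ≈ 0.357

Let p₁ = 0.55, p₀ = 0.3.
Under exogeneity and monotonicity, PS = (p₁ − p₀) / (1 − p₀).
PS = (0.55 − 0.3) / (1 − 0.3) = 0.25 / 0.7 ≈ 0.3571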